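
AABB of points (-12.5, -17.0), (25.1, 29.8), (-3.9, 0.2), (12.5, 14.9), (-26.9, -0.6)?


x range: [-26.9, 25.1]
y range: [-17, 29.8]
Bounding box: (-26.9,-17) to (25.1,29.8)

(-26.9,-17) to (25.1,29.8)


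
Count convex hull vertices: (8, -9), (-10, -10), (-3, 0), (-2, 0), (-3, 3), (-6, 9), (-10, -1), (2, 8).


Convex hull vertices (CCW): (-10, -10), (8, -9), (2, 8), (-6, 9), (-10, -1)
Count = 5

5


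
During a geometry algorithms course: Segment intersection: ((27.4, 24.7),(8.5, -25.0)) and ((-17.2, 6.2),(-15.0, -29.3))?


Cross products: d1=1624, d2=843.71, d3=-1866.97, d4=-1086.68
d1*d2 < 0 and d3*d4 < 0? no

No, they don't intersect


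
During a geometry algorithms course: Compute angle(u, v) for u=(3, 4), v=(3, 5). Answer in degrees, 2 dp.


u.v = 29, |u| = sqrt(25) = 5, |v| = sqrt(34) = 5.831
cos(theta) = u.v/(|u||v|) = 29/sqrt(850) = 0.994692
theta = acos(0.994692) = 5.91 degrees

5.91 degrees


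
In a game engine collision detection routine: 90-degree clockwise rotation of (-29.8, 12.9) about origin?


90° CW: (x,y) -> (y, -x)
(-29.8,12.9) -> (12.9, 29.8)

(12.9, 29.8)


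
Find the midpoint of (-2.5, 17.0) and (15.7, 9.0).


M = (((-2.5)+15.7)/2, (17+9)/2)
= (6.6, 13)

(6.6, 13)


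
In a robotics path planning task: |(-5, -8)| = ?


|u| = sqrt((-5)^2 + (-8)^2) = sqrt(89) = 9.434

9.434


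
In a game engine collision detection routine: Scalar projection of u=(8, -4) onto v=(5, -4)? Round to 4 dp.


u.v = 56, |v| = sqrt(41) = 6.4031
Scalar projection = u.v / |v| = 56 / sqrt(41) = 8.7457

8.7457


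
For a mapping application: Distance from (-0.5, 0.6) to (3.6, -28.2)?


dx=4.1, dy=-28.8
d^2 = 4.1^2 + (-28.8)^2 = 846.25
d = sqrt(846.25) = 29.0904

29.0904


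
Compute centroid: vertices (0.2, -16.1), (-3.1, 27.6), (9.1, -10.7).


Centroid = ((x_A+x_B+x_C)/3, (y_A+y_B+y_C)/3)
= ((0.2+(-3.1)+9.1)/3, ((-16.1)+27.6+(-10.7))/3)
= (2.0667, 0.2667)

(2.0667, 0.2667)


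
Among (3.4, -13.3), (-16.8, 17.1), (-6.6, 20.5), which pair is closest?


d(P0,P1) = 36.4993, d(P0,P2) = 35.2483, d(P1,P2) = 10.7517
Closest: P1 and P2

Closest pair: (-16.8, 17.1) and (-6.6, 20.5), distance = 10.7517


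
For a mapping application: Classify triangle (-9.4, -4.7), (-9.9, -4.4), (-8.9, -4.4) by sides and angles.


Side lengths squared: AB^2=0.34, BC^2=1, CA^2=0.34
Sorted: [0.34, 0.34, 1]
By sides: Isosceles, By angles: Obtuse

Isosceles, Obtuse


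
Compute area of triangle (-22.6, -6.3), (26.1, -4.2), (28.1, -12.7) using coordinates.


Area = |x_A(y_B-y_C) + x_B(y_C-y_A) + x_C(y_A-y_B)|/2
= |(-192.1) + (-167.04) + (-59.01)|/2
= 418.15/2 = 209.075

209.075


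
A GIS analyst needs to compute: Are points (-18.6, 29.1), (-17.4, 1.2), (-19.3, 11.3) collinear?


Cross product: ((-17.4)-(-18.6))*(11.3-29.1) - (1.2-29.1)*((-19.3)-(-18.6))
= -40.89

No, not collinear


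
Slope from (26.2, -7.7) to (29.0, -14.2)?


slope = (y2-y1)/(x2-x1) = ((-14.2)-(-7.7))/(29-26.2) = (-6.5)/2.8 = -2.3214

-2.3214


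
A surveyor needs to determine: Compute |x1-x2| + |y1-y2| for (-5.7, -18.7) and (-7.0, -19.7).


|(-5.7)-(-7)| + |(-18.7)-(-19.7)| = 1.3 + 1 = 2.3

2.3


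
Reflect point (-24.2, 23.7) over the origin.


Reflection over origin: (x,y) -> (-x,-y)
(-24.2, 23.7) -> (24.2, -23.7)

(24.2, -23.7)


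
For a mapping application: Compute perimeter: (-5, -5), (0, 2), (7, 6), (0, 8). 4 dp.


Sides: (-5, -5)->(0, 2): sqrt(74) = 8.602325, (0, 2)->(7, 6): sqrt(65) = 8.062258, (7, 6)->(0, 8): sqrt(53) = 7.28011, (0, 8)->(-5, -5): sqrt(194) = 13.928388
Sum = 37.873081
Perimeter = 37.8731

37.8731


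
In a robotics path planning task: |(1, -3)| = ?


|u| = sqrt(1^2 + (-3)^2) = sqrt(10) = 3.1623

3.1623


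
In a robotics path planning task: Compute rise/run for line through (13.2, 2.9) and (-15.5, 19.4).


slope = (y2-y1)/(x2-x1) = (19.4-2.9)/((-15.5)-13.2) = 16.5/(-28.7) = -0.5749

-0.5749


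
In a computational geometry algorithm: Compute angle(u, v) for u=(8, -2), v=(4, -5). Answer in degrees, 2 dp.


u.v = 42, |u| = sqrt(68) = 8.2462, |v| = sqrt(41) = 6.4031
cos(theta) = u.v/(|u||v|) = 42/sqrt(2788) = 0.795432
theta = acos(0.795432) = 37.3 degrees

37.3 degrees


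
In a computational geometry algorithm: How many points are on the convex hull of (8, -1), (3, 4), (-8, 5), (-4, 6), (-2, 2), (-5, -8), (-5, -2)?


Convex hull vertices (CCW): (-8, 5), (-5, -8), (8, -1), (3, 4), (-4, 6)
Count = 5

5


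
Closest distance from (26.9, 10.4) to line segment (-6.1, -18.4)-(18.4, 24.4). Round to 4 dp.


Project P onto AB: t = 0.8393 (clamped to [0,1])
Closest point on segment: (14.4617, 17.52)
Distance: 14.332

14.332


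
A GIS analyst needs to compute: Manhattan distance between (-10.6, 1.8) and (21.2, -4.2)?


|(-10.6)-21.2| + |1.8-(-4.2)| = 31.8 + 6 = 37.8

37.8


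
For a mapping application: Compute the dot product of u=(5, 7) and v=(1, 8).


u . v = u_x*v_x + u_y*v_y = 5*1 + 7*8
= 5 + 56 = 61

61


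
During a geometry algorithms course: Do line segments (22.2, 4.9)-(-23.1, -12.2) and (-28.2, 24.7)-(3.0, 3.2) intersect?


Cross products: d1=465.84, d2=-1041.63, d3=-1758.78, d4=-251.31
d1*d2 < 0 and d3*d4 < 0? no

No, they don't intersect


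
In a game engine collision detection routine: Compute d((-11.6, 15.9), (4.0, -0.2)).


dx=15.6, dy=-16.1
d^2 = 15.6^2 + (-16.1)^2 = 502.57
d = sqrt(502.57) = 22.4181

22.4181


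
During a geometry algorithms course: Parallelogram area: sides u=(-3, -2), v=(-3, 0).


|u x v| = |(-3)*0 - (-2)*(-3)|
= |0 - 6| = 6

6


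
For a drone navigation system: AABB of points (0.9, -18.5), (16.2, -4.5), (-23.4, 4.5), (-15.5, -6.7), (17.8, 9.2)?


x range: [-23.4, 17.8]
y range: [-18.5, 9.2]
Bounding box: (-23.4,-18.5) to (17.8,9.2)

(-23.4,-18.5) to (17.8,9.2)


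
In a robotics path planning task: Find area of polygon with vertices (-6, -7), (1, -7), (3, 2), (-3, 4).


Shoelace sum: ((-6)*(-7) - 1*(-7)) + (1*2 - 3*(-7)) + (3*4 - (-3)*2) + ((-3)*(-7) - (-6)*4)
= 135
Area = |135|/2 = 67.5

67.5


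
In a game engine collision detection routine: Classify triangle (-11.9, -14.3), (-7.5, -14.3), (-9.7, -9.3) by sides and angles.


Side lengths squared: AB^2=19.36, BC^2=29.84, CA^2=29.84
Sorted: [19.36, 29.84, 29.84]
By sides: Isosceles, By angles: Acute

Isosceles, Acute


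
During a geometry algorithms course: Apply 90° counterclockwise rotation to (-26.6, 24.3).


90° CCW: (x,y) -> (-y, x)
(-26.6,24.3) -> (-24.3, -26.6)

(-24.3, -26.6)


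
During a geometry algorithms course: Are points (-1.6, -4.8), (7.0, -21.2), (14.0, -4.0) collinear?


Cross product: (7-(-1.6))*((-4)-(-4.8)) - ((-21.2)-(-4.8))*(14-(-1.6))
= 262.72

No, not collinear


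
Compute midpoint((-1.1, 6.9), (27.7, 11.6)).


M = (((-1.1)+27.7)/2, (6.9+11.6)/2)
= (13.3, 9.25)

(13.3, 9.25)


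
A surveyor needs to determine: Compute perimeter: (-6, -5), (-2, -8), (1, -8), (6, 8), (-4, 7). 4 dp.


Sides: (-6, -5)->(-2, -8): sqrt(25) = 5, (-2, -8)->(1, -8): sqrt(9) = 3, (1, -8)->(6, 8): sqrt(281) = 16.763055, (6, 8)->(-4, 7): sqrt(101) = 10.049876, (-4, 7)->(-6, -5): sqrt(148) = 12.165525
Sum = 46.978456
Perimeter = 46.9785

46.9785


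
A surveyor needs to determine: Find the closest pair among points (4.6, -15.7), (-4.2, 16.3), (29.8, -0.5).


d(P0,P1) = 33.1879, d(P0,P2) = 29.4292, d(P1,P2) = 37.9241
Closest: P0 and P2

Closest pair: (4.6, -15.7) and (29.8, -0.5), distance = 29.4292


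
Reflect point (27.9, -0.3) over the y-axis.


Reflection over y-axis: (x,y) -> (-x,y)
(27.9, -0.3) -> (-27.9, -0.3)

(-27.9, -0.3)


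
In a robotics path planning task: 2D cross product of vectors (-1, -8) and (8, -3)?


u x v = u_x*v_y - u_y*v_x = (-1)*(-3) - (-8)*8
= 3 - (-64) = 67

67


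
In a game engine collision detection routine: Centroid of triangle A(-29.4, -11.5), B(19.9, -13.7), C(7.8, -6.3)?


Centroid = ((x_A+x_B+x_C)/3, (y_A+y_B+y_C)/3)
= (((-29.4)+19.9+7.8)/3, ((-11.5)+(-13.7)+(-6.3))/3)
= (-0.5667, -10.5)

(-0.5667, -10.5)


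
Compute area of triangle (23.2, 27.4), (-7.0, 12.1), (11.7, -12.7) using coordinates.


Area = |x_A(y_B-y_C) + x_B(y_C-y_A) + x_C(y_A-y_B)|/2
= |575.36 + 280.7 + 179.01|/2
= 1035.07/2 = 517.535

517.535


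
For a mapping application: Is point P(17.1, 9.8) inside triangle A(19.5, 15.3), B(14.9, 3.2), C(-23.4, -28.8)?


Cross products: AB x AP = -3.74, BC x BP = -182.38, CA x CP = -130.11
All same sign? yes

Yes, inside


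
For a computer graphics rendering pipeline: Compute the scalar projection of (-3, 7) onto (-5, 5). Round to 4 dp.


u.v = 50, |v| = sqrt(50) = 7.0711
Scalar projection = u.v / |v| = 50 / sqrt(50) = 7.0711

7.0711


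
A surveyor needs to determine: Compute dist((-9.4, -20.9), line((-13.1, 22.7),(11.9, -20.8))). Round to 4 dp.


|cross product| = 929.05
|line direction| = sqrt(2517.25) = 50.1722
Distance = 929.05/sqrt(2517.25) = 18.5172

18.5172


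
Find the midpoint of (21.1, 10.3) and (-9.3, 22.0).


M = ((21.1+(-9.3))/2, (10.3+22)/2)
= (5.9, 16.15)

(5.9, 16.15)


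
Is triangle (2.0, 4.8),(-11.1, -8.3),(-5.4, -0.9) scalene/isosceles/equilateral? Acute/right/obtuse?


Side lengths squared: AB^2=343.22, BC^2=87.25, CA^2=87.25
Sorted: [87.25, 87.25, 343.22]
By sides: Isosceles, By angles: Obtuse

Isosceles, Obtuse


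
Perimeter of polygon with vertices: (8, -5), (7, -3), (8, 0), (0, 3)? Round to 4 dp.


Sides: (8, -5)->(7, -3): sqrt(5) = 2.236068, (7, -3)->(8, 0): sqrt(10) = 3.162278, (8, 0)->(0, 3): sqrt(73) = 8.544004, (0, 3)->(8, -5): sqrt(128) = 11.313708
Sum = 25.256058
Perimeter = 25.2561

25.2561


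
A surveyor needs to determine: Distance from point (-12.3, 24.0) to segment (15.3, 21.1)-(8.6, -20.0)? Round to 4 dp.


Project P onto AB: t = 0.0379 (clamped to [0,1])
Closest point on segment: (15.046, 19.5421)
Distance: 27.707

27.707


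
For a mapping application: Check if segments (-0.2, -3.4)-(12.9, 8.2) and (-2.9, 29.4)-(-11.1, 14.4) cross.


Cross products: d1=309.46, d2=410.84, d3=461, d4=359.62
d1*d2 < 0 and d3*d4 < 0? no

No, they don't intersect


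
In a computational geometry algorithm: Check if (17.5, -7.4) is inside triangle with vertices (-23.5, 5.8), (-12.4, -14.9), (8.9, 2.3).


Cross products: AB x AP = 702.18, BC x BP = -354.53, CA x CP = 284.18
All same sign? no

No, outside


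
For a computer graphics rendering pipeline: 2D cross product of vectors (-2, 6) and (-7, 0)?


u x v = u_x*v_y - u_y*v_x = (-2)*0 - 6*(-7)
= 0 - (-42) = 42

42


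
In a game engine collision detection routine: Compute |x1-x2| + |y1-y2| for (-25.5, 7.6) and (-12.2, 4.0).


|(-25.5)-(-12.2)| + |7.6-4| = 13.3 + 3.6 = 16.9

16.9


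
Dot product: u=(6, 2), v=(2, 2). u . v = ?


u . v = u_x*v_x + u_y*v_y = 6*2 + 2*2
= 12 + 4 = 16

16


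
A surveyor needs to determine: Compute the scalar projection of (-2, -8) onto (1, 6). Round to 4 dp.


u.v = -50, |v| = sqrt(37) = 6.0828
Scalar projection = u.v / |v| = -50 / sqrt(37) = -8.2199

-8.2199


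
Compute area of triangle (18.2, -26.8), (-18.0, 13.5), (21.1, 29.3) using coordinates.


Area = |x_A(y_B-y_C) + x_B(y_C-y_A) + x_C(y_A-y_B)|/2
= |(-287.56) + (-1009.8) + (-850.33)|/2
= 2147.69/2 = 1073.845

1073.845


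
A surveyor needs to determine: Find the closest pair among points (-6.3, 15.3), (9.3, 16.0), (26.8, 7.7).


d(P0,P1) = 15.6157, d(P0,P2) = 33.9613, d(P1,P2) = 19.3685
Closest: P0 and P1

Closest pair: (-6.3, 15.3) and (9.3, 16.0), distance = 15.6157


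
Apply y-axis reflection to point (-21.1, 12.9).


Reflection over y-axis: (x,y) -> (-x,y)
(-21.1, 12.9) -> (21.1, 12.9)

(21.1, 12.9)


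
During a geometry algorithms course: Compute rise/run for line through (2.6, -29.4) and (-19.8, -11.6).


slope = (y2-y1)/(x2-x1) = ((-11.6)-(-29.4))/((-19.8)-2.6) = 17.8/(-22.4) = -0.7946

-0.7946


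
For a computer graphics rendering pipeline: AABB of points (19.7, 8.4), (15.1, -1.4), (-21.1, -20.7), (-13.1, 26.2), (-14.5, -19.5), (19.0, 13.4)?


x range: [-21.1, 19.7]
y range: [-20.7, 26.2]
Bounding box: (-21.1,-20.7) to (19.7,26.2)

(-21.1,-20.7) to (19.7,26.2)


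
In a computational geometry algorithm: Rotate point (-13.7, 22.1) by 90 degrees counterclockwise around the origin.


90° CCW: (x,y) -> (-y, x)
(-13.7,22.1) -> (-22.1, -13.7)

(-22.1, -13.7)


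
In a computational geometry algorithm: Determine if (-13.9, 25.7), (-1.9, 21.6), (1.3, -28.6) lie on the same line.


Cross product: ((-1.9)-(-13.9))*((-28.6)-25.7) - (21.6-25.7)*(1.3-(-13.9))
= -589.28

No, not collinear


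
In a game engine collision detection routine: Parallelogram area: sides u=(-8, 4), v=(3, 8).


|u x v| = |(-8)*8 - 4*3|
= |(-64) - 12| = 76

76


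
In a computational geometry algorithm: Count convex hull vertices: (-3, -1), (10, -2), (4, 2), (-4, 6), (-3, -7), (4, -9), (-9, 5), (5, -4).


Convex hull vertices (CCW): (-9, 5), (-3, -7), (4, -9), (10, -2), (4, 2), (-4, 6)
Count = 6

6


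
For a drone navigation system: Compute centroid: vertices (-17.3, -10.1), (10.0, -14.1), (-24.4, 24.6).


Centroid = ((x_A+x_B+x_C)/3, (y_A+y_B+y_C)/3)
= (((-17.3)+10+(-24.4))/3, ((-10.1)+(-14.1)+24.6)/3)
= (-10.5667, 0.1333)

(-10.5667, 0.1333)


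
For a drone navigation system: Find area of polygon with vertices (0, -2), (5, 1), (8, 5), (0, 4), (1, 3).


Shoelace sum: (0*1 - 5*(-2)) + (5*5 - 8*1) + (8*4 - 0*5) + (0*3 - 1*4) + (1*(-2) - 0*3)
= 53
Area = |53|/2 = 26.5

26.5


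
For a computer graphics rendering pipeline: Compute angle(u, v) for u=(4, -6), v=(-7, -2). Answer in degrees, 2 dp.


u.v = -16, |u| = sqrt(52) = 7.2111, |v| = sqrt(53) = 7.2801
cos(theta) = u.v/(|u||v|) = -16/sqrt(2756) = -0.304776
theta = acos(-0.304776) = 107.74 degrees

107.74 degrees


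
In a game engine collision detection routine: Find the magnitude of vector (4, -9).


|u| = sqrt(4^2 + (-9)^2) = sqrt(97) = 9.8489

9.8489


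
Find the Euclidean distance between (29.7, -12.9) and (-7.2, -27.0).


dx=-36.9, dy=-14.1
d^2 = (-36.9)^2 + (-14.1)^2 = 1560.42
d = sqrt(1560.42) = 39.5022

39.5022


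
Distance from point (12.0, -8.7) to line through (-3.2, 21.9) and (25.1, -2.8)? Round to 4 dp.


|cross product| = 490.54
|line direction| = sqrt(1410.98) = 37.563
Distance = 490.54/sqrt(1410.98) = 13.0591

13.0591


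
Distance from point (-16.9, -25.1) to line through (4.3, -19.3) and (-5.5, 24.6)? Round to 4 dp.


|cross product| = 987.52
|line direction| = sqrt(2023.25) = 44.9806
Distance = 987.52/sqrt(2023.25) = 21.9544

21.9544


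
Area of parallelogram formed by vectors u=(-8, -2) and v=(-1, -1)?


|u x v| = |(-8)*(-1) - (-2)*(-1)|
= |8 - 2| = 6

6


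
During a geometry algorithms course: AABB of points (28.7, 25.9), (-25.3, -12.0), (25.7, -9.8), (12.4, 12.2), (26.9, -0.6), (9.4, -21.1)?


x range: [-25.3, 28.7]
y range: [-21.1, 25.9]
Bounding box: (-25.3,-21.1) to (28.7,25.9)

(-25.3,-21.1) to (28.7,25.9)


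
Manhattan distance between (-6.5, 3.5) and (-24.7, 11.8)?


|(-6.5)-(-24.7)| + |3.5-11.8| = 18.2 + 8.3 = 26.5

26.5


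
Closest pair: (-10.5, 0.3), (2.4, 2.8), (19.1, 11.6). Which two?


d(P0,P1) = 13.14, d(P0,P2) = 31.6836, d(P1,P2) = 18.8767
Closest: P0 and P1

Closest pair: (-10.5, 0.3) and (2.4, 2.8), distance = 13.14


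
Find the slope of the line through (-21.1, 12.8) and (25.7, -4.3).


slope = (y2-y1)/(x2-x1) = ((-4.3)-12.8)/(25.7-(-21.1)) = (-17.1)/46.8 = -0.3654

-0.3654


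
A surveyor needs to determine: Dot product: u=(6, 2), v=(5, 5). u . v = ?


u . v = u_x*v_x + u_y*v_y = 6*5 + 2*5
= 30 + 10 = 40

40


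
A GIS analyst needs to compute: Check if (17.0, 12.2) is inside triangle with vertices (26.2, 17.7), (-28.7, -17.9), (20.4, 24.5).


Cross products: AB x AP = -25.57, BC x BP = -459.77, CA x CP = -94.46
All same sign? yes

Yes, inside


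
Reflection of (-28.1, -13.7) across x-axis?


Reflection over x-axis: (x,y) -> (x,-y)
(-28.1, -13.7) -> (-28.1, 13.7)

(-28.1, 13.7)


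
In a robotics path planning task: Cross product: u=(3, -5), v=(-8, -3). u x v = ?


u x v = u_x*v_y - u_y*v_x = 3*(-3) - (-5)*(-8)
= (-9) - 40 = -49

-49


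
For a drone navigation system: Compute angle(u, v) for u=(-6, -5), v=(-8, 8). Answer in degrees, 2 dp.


u.v = 8, |u| = sqrt(61) = 7.8102, |v| = sqrt(128) = 11.3137
cos(theta) = u.v/(|u||v|) = 8/sqrt(7808) = 0.090536
theta = acos(0.090536) = 84.81 degrees

84.81 degrees


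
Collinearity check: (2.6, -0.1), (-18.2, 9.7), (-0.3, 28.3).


Cross product: ((-18.2)-2.6)*(28.3-(-0.1)) - (9.7-(-0.1))*((-0.3)-2.6)
= -562.3

No, not collinear


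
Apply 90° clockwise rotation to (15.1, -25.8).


90° CW: (x,y) -> (y, -x)
(15.1,-25.8) -> (-25.8, -15.1)

(-25.8, -15.1)


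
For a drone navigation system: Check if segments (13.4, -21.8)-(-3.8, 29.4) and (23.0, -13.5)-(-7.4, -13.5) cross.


Cross products: d1=252.32, d2=-1304.16, d3=-634.28, d4=922.2
d1*d2 < 0 and d3*d4 < 0? yes

Yes, they intersect


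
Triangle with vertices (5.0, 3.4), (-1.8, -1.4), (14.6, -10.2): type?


Side lengths squared: AB^2=69.28, BC^2=346.4, CA^2=277.12
Sorted: [69.28, 277.12, 346.4]
By sides: Scalene, By angles: Right

Scalene, Right


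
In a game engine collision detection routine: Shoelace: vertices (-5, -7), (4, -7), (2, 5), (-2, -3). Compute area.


Shoelace sum: ((-5)*(-7) - 4*(-7)) + (4*5 - 2*(-7)) + (2*(-3) - (-2)*5) + ((-2)*(-7) - (-5)*(-3))
= 100
Area = |100|/2 = 50

50


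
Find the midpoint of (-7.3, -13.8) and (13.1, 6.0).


M = (((-7.3)+13.1)/2, ((-13.8)+6)/2)
= (2.9, -3.9)

(2.9, -3.9)


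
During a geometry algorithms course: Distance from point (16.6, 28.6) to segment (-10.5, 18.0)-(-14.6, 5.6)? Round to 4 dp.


Project P onto AB: t = 0 (clamped to [0,1])
Closest point on segment: (-10.5, 18)
Distance: 29.0993

29.0993


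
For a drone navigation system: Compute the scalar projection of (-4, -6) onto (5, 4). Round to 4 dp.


u.v = -44, |v| = sqrt(41) = 6.4031
Scalar projection = u.v / |v| = -44 / sqrt(41) = -6.8716

-6.8716


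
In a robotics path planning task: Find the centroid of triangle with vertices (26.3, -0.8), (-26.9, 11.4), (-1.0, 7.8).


Centroid = ((x_A+x_B+x_C)/3, (y_A+y_B+y_C)/3)
= ((26.3+(-26.9)+(-1))/3, ((-0.8)+11.4+7.8)/3)
= (-0.5333, 6.1333)

(-0.5333, 6.1333)


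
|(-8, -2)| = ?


|u| = sqrt((-8)^2 + (-2)^2) = sqrt(68) = 8.2462

8.2462


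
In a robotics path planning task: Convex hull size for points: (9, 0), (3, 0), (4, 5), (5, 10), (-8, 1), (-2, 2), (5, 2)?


Convex hull vertices (CCW): (-8, 1), (3, 0), (9, 0), (5, 10)
Count = 4

4


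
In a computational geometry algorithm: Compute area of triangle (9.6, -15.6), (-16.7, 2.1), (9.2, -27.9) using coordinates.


Area = |x_A(y_B-y_C) + x_B(y_C-y_A) + x_C(y_A-y_B)|/2
= |288 + 205.41 + (-162.84)|/2
= 330.57/2 = 165.285

165.285


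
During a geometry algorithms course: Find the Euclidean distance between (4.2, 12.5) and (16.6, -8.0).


dx=12.4, dy=-20.5
d^2 = 12.4^2 + (-20.5)^2 = 574.01
d = sqrt(574.01) = 23.9585

23.9585


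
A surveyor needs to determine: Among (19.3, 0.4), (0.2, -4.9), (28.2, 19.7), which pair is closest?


d(P0,P1) = 19.8217, d(P0,P2) = 21.2532, d(P1,P2) = 37.2714
Closest: P0 and P1

Closest pair: (19.3, 0.4) and (0.2, -4.9), distance = 19.8217


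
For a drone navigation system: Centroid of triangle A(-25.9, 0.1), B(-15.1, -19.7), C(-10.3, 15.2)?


Centroid = ((x_A+x_B+x_C)/3, (y_A+y_B+y_C)/3)
= (((-25.9)+(-15.1)+(-10.3))/3, (0.1+(-19.7)+15.2)/3)
= (-17.1, -1.4667)

(-17.1, -1.4667)


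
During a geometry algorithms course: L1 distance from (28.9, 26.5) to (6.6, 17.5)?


|28.9-6.6| + |26.5-17.5| = 22.3 + 9 = 31.3

31.3


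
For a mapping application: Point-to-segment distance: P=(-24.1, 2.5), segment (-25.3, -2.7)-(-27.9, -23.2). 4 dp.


Project P onto AB: t = 0 (clamped to [0,1])
Closest point on segment: (-25.3, -2.7)
Distance: 5.3367

5.3367


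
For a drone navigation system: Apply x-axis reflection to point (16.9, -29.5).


Reflection over x-axis: (x,y) -> (x,-y)
(16.9, -29.5) -> (16.9, 29.5)

(16.9, 29.5)


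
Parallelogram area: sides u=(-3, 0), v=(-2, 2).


|u x v| = |(-3)*2 - 0*(-2)|
= |(-6) - 0| = 6

6


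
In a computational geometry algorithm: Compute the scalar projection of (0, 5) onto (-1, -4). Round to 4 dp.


u.v = -20, |v| = sqrt(17) = 4.1231
Scalar projection = u.v / |v| = -20 / sqrt(17) = -4.8507

-4.8507


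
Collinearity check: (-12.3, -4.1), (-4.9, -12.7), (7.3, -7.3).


Cross product: ((-4.9)-(-12.3))*((-7.3)-(-4.1)) - ((-12.7)-(-4.1))*(7.3-(-12.3))
= 144.88

No, not collinear


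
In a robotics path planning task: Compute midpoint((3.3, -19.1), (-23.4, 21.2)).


M = ((3.3+(-23.4))/2, ((-19.1)+21.2)/2)
= (-10.05, 1.05)

(-10.05, 1.05)


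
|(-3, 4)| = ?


|u| = sqrt((-3)^2 + 4^2) = sqrt(25) = 5

5


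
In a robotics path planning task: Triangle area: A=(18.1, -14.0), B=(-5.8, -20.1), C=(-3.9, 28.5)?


Area = |x_A(y_B-y_C) + x_B(y_C-y_A) + x_C(y_A-y_B)|/2
= |(-879.66) + (-246.5) + (-23.79)|/2
= 1149.95/2 = 574.975

574.975


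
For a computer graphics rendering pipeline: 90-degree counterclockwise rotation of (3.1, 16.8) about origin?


90° CCW: (x,y) -> (-y, x)
(3.1,16.8) -> (-16.8, 3.1)

(-16.8, 3.1)


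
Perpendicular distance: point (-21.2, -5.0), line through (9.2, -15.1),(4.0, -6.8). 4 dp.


|cross product| = 199.8
|line direction| = sqrt(95.93) = 9.7944
Distance = 199.8/sqrt(95.93) = 20.3994

20.3994


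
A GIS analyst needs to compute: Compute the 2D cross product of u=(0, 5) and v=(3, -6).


u x v = u_x*v_y - u_y*v_x = 0*(-6) - 5*3
= 0 - 15 = -15

-15


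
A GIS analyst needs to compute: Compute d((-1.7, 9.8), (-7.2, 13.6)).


dx=-5.5, dy=3.8
d^2 = (-5.5)^2 + 3.8^2 = 44.69
d = sqrt(44.69) = 6.6851

6.6851


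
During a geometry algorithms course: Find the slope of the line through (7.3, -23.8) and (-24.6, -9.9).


slope = (y2-y1)/(x2-x1) = ((-9.9)-(-23.8))/((-24.6)-7.3) = 13.9/(-31.9) = -0.4357

-0.4357


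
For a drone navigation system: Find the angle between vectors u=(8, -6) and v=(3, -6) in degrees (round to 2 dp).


u.v = 60, |u| = sqrt(100) = 10, |v| = sqrt(45) = 6.7082
cos(theta) = u.v/(|u||v|) = 60/sqrt(4500) = 0.894427
theta = acos(0.894427) = 26.57 degrees

26.57 degrees


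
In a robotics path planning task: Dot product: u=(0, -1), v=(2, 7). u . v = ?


u . v = u_x*v_x + u_y*v_y = 0*2 + (-1)*7
= 0 + (-7) = -7

-7


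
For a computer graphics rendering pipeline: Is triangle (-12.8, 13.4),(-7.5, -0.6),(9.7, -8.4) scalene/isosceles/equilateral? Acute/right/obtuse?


Side lengths squared: AB^2=224.09, BC^2=356.68, CA^2=981.49
Sorted: [224.09, 356.68, 981.49]
By sides: Scalene, By angles: Obtuse

Scalene, Obtuse


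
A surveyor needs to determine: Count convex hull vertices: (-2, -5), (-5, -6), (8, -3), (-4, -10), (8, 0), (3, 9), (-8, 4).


Convex hull vertices (CCW): (-8, 4), (-4, -10), (8, -3), (8, 0), (3, 9)
Count = 5

5


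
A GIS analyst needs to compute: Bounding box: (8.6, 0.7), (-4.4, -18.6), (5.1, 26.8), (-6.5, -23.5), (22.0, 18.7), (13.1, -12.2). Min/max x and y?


x range: [-6.5, 22]
y range: [-23.5, 26.8]
Bounding box: (-6.5,-23.5) to (22,26.8)

(-6.5,-23.5) to (22,26.8)


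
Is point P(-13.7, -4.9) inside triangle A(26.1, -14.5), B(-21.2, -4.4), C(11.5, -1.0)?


Cross products: AB x AP = -52.1, BC x BP = -41.85, CA x CP = -397.14
All same sign? yes

Yes, inside


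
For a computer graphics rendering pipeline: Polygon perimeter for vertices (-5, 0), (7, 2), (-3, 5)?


Sides: (-5, 0)->(7, 2): sqrt(148) = 12.165525, (7, 2)->(-3, 5): sqrt(109) = 10.440307, (-3, 5)->(-5, 0): sqrt(29) = 5.385165
Sum = 27.990997
Perimeter = 27.991

27.991


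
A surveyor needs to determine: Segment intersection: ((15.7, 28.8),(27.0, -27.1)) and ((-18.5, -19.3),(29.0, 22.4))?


Cross products: d1=858.61, d2=-2267.85, d3=-2455.31, d4=671.15
d1*d2 < 0 and d3*d4 < 0? yes

Yes, they intersect


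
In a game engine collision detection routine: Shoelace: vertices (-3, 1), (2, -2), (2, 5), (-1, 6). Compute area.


Shoelace sum: ((-3)*(-2) - 2*1) + (2*5 - 2*(-2)) + (2*6 - (-1)*5) + ((-1)*1 - (-3)*6)
= 52
Area = |52|/2 = 26

26


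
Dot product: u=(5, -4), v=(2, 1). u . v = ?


u . v = u_x*v_x + u_y*v_y = 5*2 + (-4)*1
= 10 + (-4) = 6

6


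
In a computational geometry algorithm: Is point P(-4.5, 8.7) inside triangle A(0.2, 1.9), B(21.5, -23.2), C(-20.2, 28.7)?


Cross products: AB x AP = 26.87, BC x BP = 19.17, CA x CP = 12.76
All same sign? yes

Yes, inside


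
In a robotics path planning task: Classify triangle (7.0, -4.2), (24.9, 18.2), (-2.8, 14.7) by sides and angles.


Side lengths squared: AB^2=822.17, BC^2=779.54, CA^2=453.25
Sorted: [453.25, 779.54, 822.17]
By sides: Scalene, By angles: Acute

Scalene, Acute


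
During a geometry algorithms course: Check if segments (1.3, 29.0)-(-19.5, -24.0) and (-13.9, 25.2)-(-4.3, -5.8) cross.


Cross products: d1=507.68, d2=-645.92, d3=-726.56, d4=427.04
d1*d2 < 0 and d3*d4 < 0? yes

Yes, they intersect


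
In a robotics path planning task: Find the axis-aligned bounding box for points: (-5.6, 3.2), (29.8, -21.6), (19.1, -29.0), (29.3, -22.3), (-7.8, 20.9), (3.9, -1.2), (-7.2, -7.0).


x range: [-7.8, 29.8]
y range: [-29, 20.9]
Bounding box: (-7.8,-29) to (29.8,20.9)

(-7.8,-29) to (29.8,20.9)


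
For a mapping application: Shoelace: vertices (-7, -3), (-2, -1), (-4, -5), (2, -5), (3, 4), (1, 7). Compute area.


Shoelace sum: ((-7)*(-1) - (-2)*(-3)) + ((-2)*(-5) - (-4)*(-1)) + ((-4)*(-5) - 2*(-5)) + (2*4 - 3*(-5)) + (3*7 - 1*4) + (1*(-3) - (-7)*7)
= 123
Area = |123|/2 = 61.5

61.5


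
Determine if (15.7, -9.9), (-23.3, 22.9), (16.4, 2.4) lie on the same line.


Cross product: ((-23.3)-15.7)*(2.4-(-9.9)) - (22.9-(-9.9))*(16.4-15.7)
= -502.66

No, not collinear


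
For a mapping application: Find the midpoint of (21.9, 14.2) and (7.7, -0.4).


M = ((21.9+7.7)/2, (14.2+(-0.4))/2)
= (14.8, 6.9)

(14.8, 6.9)


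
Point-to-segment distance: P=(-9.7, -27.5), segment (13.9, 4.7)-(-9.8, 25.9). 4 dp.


Project P onto AB: t = 0 (clamped to [0,1])
Closest point on segment: (13.9, 4.7)
Distance: 39.9224

39.9224


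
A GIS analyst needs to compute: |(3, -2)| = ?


|u| = sqrt(3^2 + (-2)^2) = sqrt(13) = 3.6056

3.6056


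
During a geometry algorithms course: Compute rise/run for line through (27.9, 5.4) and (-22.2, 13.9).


slope = (y2-y1)/(x2-x1) = (13.9-5.4)/((-22.2)-27.9) = 8.5/(-50.1) = -0.1697

-0.1697


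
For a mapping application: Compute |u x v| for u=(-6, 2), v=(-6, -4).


|u x v| = |(-6)*(-4) - 2*(-6)|
= |24 - (-12)| = 36

36


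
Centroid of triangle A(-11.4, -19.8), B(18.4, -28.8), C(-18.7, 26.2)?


Centroid = ((x_A+x_B+x_C)/3, (y_A+y_B+y_C)/3)
= (((-11.4)+18.4+(-18.7))/3, ((-19.8)+(-28.8)+26.2)/3)
= (-3.9, -7.4667)

(-3.9, -7.4667)


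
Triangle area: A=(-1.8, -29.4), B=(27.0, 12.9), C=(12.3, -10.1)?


Area = |x_A(y_B-y_C) + x_B(y_C-y_A) + x_C(y_A-y_B)|/2
= |(-41.4) + 521.1 + (-520.29)|/2
= 40.59/2 = 20.295

20.295


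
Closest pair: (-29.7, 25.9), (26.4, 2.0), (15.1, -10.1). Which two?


d(P0,P1) = 60.9788, d(P0,P2) = 57.4721, d(P1,P2) = 16.556
Closest: P1 and P2

Closest pair: (26.4, 2.0) and (15.1, -10.1), distance = 16.556


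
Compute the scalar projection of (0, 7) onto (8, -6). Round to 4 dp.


u.v = -42, |v| = sqrt(100) = 10
Scalar projection = u.v / |v| = -42 / sqrt(100) = -4.2

-4.2


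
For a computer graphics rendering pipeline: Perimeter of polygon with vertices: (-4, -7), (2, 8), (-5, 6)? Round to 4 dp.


Sides: (-4, -7)->(2, 8): sqrt(261) = 16.155494, (2, 8)->(-5, 6): sqrt(53) = 7.28011, (-5, 6)->(-4, -7): sqrt(170) = 13.038405
Sum = 36.474009
Perimeter = 36.474

36.474


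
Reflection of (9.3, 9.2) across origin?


Reflection over origin: (x,y) -> (-x,-y)
(9.3, 9.2) -> (-9.3, -9.2)

(-9.3, -9.2)


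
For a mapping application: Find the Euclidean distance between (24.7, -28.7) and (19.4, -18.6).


dx=-5.3, dy=10.1
d^2 = (-5.3)^2 + 10.1^2 = 130.1
d = sqrt(130.1) = 11.4061

11.4061


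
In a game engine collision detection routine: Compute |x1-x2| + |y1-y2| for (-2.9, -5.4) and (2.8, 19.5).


|(-2.9)-2.8| + |(-5.4)-19.5| = 5.7 + 24.9 = 30.6

30.6


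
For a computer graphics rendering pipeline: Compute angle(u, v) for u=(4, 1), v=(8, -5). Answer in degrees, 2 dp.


u.v = 27, |u| = sqrt(17) = 4.1231, |v| = sqrt(89) = 9.434
cos(theta) = u.v/(|u||v|) = 27/sqrt(1513) = 0.694136
theta = acos(0.694136) = 46.04 degrees

46.04 degrees


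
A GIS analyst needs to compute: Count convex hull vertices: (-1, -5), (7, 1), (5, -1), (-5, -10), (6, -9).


Convex hull vertices (CCW): (-5, -10), (6, -9), (7, 1), (-1, -5)
Count = 4

4


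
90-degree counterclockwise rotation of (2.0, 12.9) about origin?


90° CCW: (x,y) -> (-y, x)
(2,12.9) -> (-12.9, 2)

(-12.9, 2)


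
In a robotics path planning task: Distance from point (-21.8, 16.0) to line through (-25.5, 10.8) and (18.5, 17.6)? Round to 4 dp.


|cross product| = 203.64
|line direction| = sqrt(1982.24) = 44.5224
Distance = 203.64/sqrt(1982.24) = 4.5739

4.5739


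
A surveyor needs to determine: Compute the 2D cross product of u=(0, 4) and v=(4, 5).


u x v = u_x*v_y - u_y*v_x = 0*5 - 4*4
= 0 - 16 = -16

-16


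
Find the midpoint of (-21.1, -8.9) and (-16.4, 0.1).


M = (((-21.1)+(-16.4))/2, ((-8.9)+0.1)/2)
= (-18.75, -4.4)

(-18.75, -4.4)


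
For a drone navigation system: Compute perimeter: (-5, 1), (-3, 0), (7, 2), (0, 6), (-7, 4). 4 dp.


Sides: (-5, 1)->(-3, 0): sqrt(5) = 2.236068, (-3, 0)->(7, 2): sqrt(104) = 10.198039, (7, 2)->(0, 6): sqrt(65) = 8.062258, (0, 6)->(-7, 4): sqrt(53) = 7.28011, (-7, 4)->(-5, 1): sqrt(13) = 3.605551
Sum = 31.382026
Perimeter = 31.382

31.382


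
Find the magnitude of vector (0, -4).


|u| = sqrt(0^2 + (-4)^2) = sqrt(16) = 4

4


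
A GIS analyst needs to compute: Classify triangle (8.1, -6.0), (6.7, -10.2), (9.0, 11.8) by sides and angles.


Side lengths squared: AB^2=19.6, BC^2=489.29, CA^2=317.65
Sorted: [19.6, 317.65, 489.29]
By sides: Scalene, By angles: Obtuse

Scalene, Obtuse


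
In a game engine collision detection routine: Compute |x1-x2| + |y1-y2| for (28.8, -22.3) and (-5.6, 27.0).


|28.8-(-5.6)| + |(-22.3)-27| = 34.4 + 49.3 = 83.7

83.7


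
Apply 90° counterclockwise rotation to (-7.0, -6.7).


90° CCW: (x,y) -> (-y, x)
(-7,-6.7) -> (6.7, -7)

(6.7, -7)


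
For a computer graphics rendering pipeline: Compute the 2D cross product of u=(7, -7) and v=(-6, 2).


u x v = u_x*v_y - u_y*v_x = 7*2 - (-7)*(-6)
= 14 - 42 = -28

-28


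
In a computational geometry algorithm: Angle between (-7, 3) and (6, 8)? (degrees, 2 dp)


u.v = -18, |u| = sqrt(58) = 7.6158, |v| = sqrt(100) = 10
cos(theta) = u.v/(|u||v|) = -18/sqrt(5800) = -0.236352
theta = acos(-0.236352) = 103.67 degrees

103.67 degrees


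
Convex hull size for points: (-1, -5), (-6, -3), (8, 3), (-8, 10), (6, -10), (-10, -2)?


Convex hull vertices (CCW): (-10, -2), (6, -10), (8, 3), (-8, 10)
Count = 4

4


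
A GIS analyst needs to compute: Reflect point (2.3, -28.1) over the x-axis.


Reflection over x-axis: (x,y) -> (x,-y)
(2.3, -28.1) -> (2.3, 28.1)

(2.3, 28.1)


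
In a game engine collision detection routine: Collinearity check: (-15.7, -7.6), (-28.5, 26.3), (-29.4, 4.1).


Cross product: ((-28.5)-(-15.7))*(4.1-(-7.6)) - (26.3-(-7.6))*((-29.4)-(-15.7))
= 314.67

No, not collinear


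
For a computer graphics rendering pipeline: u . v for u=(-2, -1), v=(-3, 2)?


u . v = u_x*v_x + u_y*v_y = (-2)*(-3) + (-1)*2
= 6 + (-2) = 4

4


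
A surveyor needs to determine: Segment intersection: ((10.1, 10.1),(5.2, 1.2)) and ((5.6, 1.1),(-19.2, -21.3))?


Cross products: d1=-122.4, d2=-11.44, d3=4.05, d4=-106.91
d1*d2 < 0 and d3*d4 < 0? no

No, they don't intersect


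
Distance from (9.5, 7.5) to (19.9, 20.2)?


dx=10.4, dy=12.7
d^2 = 10.4^2 + 12.7^2 = 269.45
d = sqrt(269.45) = 16.4149

16.4149


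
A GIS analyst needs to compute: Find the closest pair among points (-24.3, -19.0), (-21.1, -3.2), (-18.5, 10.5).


d(P0,P1) = 16.1208, d(P0,P2) = 30.0648, d(P1,P2) = 13.9445
Closest: P1 and P2

Closest pair: (-21.1, -3.2) and (-18.5, 10.5), distance = 13.9445


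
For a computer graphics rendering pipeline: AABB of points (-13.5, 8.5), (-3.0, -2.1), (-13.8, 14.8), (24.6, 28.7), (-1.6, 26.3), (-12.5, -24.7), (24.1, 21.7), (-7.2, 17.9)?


x range: [-13.8, 24.6]
y range: [-24.7, 28.7]
Bounding box: (-13.8,-24.7) to (24.6,28.7)

(-13.8,-24.7) to (24.6,28.7)


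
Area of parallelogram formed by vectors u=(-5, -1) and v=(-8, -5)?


|u x v| = |(-5)*(-5) - (-1)*(-8)|
= |25 - 8| = 17

17


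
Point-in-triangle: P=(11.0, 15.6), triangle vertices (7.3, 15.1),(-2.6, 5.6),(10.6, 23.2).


Cross products: AB x AP = 30.2, BC x BP = -107.36, CA x CP = 28.32
All same sign? no

No, outside


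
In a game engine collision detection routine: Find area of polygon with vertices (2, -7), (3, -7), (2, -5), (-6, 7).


Shoelace sum: (2*(-7) - 3*(-7)) + (3*(-5) - 2*(-7)) + (2*7 - (-6)*(-5)) + ((-6)*(-7) - 2*7)
= 18
Area = |18|/2 = 9

9


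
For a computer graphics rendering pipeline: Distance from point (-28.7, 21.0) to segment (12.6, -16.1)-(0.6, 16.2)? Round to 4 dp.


Project P onto AB: t = 1 (clamped to [0,1])
Closest point on segment: (0.6, 16.2)
Distance: 29.6906

29.6906


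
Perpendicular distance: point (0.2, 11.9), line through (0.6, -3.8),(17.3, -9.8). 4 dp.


|cross product| = 259.79
|line direction| = sqrt(314.89) = 17.7451
Distance = 259.79/sqrt(314.89) = 14.6401

14.6401


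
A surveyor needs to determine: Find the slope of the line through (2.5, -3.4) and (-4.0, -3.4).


slope = (y2-y1)/(x2-x1) = ((-3.4)-(-3.4))/((-4)-2.5) = 0/(-6.5) = 0

0


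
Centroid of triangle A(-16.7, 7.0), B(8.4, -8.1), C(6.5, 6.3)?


Centroid = ((x_A+x_B+x_C)/3, (y_A+y_B+y_C)/3)
= (((-16.7)+8.4+6.5)/3, (7+(-8.1)+6.3)/3)
= (-0.6, 1.7333)

(-0.6, 1.7333)


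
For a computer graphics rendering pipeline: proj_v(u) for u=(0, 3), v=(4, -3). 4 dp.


u.v = -9, |v| = sqrt(25) = 5
Scalar projection = u.v / |v| = -9 / sqrt(25) = -1.8

-1.8


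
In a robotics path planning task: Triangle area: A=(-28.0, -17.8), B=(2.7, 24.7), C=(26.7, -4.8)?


Area = |x_A(y_B-y_C) + x_B(y_C-y_A) + x_C(y_A-y_B)|/2
= |(-826) + 35.1 + (-1134.75)|/2
= 1925.65/2 = 962.825

962.825


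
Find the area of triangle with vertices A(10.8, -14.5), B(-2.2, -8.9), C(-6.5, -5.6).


Area = |x_A(y_B-y_C) + x_B(y_C-y_A) + x_C(y_A-y_B)|/2
= |(-35.64) + (-19.58) + 36.4|/2
= 18.82/2 = 9.41

9.41


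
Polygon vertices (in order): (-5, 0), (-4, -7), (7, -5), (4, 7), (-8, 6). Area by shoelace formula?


Shoelace sum: ((-5)*(-7) - (-4)*0) + ((-4)*(-5) - 7*(-7)) + (7*7 - 4*(-5)) + (4*6 - (-8)*7) + ((-8)*0 - (-5)*6)
= 283
Area = |283|/2 = 141.5

141.5


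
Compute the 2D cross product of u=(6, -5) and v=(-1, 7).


u x v = u_x*v_y - u_y*v_x = 6*7 - (-5)*(-1)
= 42 - 5 = 37

37


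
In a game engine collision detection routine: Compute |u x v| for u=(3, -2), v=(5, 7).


|u x v| = |3*7 - (-2)*5|
= |21 - (-10)| = 31

31


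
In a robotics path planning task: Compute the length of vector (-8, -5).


|u| = sqrt((-8)^2 + (-5)^2) = sqrt(89) = 9.434

9.434


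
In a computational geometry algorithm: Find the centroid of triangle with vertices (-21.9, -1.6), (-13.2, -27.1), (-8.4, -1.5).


Centroid = ((x_A+x_B+x_C)/3, (y_A+y_B+y_C)/3)
= (((-21.9)+(-13.2)+(-8.4))/3, ((-1.6)+(-27.1)+(-1.5))/3)
= (-14.5, -10.0667)

(-14.5, -10.0667)


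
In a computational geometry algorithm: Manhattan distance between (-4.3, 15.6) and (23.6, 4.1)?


|(-4.3)-23.6| + |15.6-4.1| = 27.9 + 11.5 = 39.4

39.4


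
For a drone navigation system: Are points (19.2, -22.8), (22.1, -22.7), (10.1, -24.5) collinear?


Cross product: (22.1-19.2)*((-24.5)-(-22.8)) - ((-22.7)-(-22.8))*(10.1-19.2)
= -4.02

No, not collinear


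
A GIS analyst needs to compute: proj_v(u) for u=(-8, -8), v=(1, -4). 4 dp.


u.v = 24, |v| = sqrt(17) = 4.1231
Scalar projection = u.v / |v| = 24 / sqrt(17) = 5.8209

5.8209


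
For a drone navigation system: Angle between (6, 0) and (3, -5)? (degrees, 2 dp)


u.v = 18, |u| = sqrt(36) = 6, |v| = sqrt(34) = 5.831
cos(theta) = u.v/(|u||v|) = 18/sqrt(1224) = 0.514496
theta = acos(0.514496) = 59.04 degrees

59.04 degrees


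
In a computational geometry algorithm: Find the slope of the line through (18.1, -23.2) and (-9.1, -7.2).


slope = (y2-y1)/(x2-x1) = ((-7.2)-(-23.2))/((-9.1)-18.1) = 16/(-27.2) = -0.5882

-0.5882


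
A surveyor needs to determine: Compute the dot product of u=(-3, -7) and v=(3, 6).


u . v = u_x*v_x + u_y*v_y = (-3)*3 + (-7)*6
= (-9) + (-42) = -51

-51


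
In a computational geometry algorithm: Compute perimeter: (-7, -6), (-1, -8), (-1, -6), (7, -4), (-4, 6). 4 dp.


Sides: (-7, -6)->(-1, -8): sqrt(40) = 6.324555, (-1, -8)->(-1, -6): sqrt(4) = 2, (-1, -6)->(7, -4): sqrt(68) = 8.246211, (7, -4)->(-4, 6): sqrt(221) = 14.866069, (-4, 6)->(-7, -6): sqrt(153) = 12.369317
Sum = 43.806152
Perimeter = 43.8062

43.8062


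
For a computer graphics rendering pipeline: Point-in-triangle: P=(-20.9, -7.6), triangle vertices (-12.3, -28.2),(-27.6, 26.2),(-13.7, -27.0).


Cross products: AB x AP = 152.66, BC x BP = -113.38, CA x CP = 18.52
All same sign? no

No, outside


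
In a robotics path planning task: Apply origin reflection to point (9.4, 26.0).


Reflection over origin: (x,y) -> (-x,-y)
(9.4, 26) -> (-9.4, -26)

(-9.4, -26)


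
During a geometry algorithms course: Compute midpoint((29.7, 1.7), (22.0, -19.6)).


M = ((29.7+22)/2, (1.7+(-19.6))/2)
= (25.85, -8.95)

(25.85, -8.95)


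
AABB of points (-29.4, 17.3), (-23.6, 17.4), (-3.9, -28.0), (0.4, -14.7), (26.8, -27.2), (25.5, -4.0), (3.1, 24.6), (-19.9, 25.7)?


x range: [-29.4, 26.8]
y range: [-28, 25.7]
Bounding box: (-29.4,-28) to (26.8,25.7)

(-29.4,-28) to (26.8,25.7)


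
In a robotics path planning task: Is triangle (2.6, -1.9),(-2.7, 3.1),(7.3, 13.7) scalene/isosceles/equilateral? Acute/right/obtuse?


Side lengths squared: AB^2=53.09, BC^2=212.36, CA^2=265.45
Sorted: [53.09, 212.36, 265.45]
By sides: Scalene, By angles: Right

Scalene, Right


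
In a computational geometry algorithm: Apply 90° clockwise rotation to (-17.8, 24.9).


90° CW: (x,y) -> (y, -x)
(-17.8,24.9) -> (24.9, 17.8)

(24.9, 17.8)


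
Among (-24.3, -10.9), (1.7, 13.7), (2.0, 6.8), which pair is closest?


d(P0,P1) = 35.7933, d(P0,P2) = 31.7014, d(P1,P2) = 6.9065
Closest: P1 and P2

Closest pair: (1.7, 13.7) and (2.0, 6.8), distance = 6.9065


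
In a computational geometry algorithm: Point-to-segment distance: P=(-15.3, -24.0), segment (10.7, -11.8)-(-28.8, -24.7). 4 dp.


Project P onto AB: t = 0.6859 (clamped to [0,1])
Closest point on segment: (-16.3945, -20.6486)
Distance: 3.5256

3.5256


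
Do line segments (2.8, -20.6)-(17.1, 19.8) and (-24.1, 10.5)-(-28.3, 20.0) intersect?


Cross products: d1=-124.93, d2=-430.46, d3=1531.49, d4=1837.02
d1*d2 < 0 and d3*d4 < 0? no

No, they don't intersect


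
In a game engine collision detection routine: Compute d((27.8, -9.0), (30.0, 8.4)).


dx=2.2, dy=17.4
d^2 = 2.2^2 + 17.4^2 = 307.6
d = sqrt(307.6) = 17.5385

17.5385


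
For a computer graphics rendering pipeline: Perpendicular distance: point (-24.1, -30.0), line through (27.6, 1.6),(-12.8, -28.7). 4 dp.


|cross product| = 289.87
|line direction| = sqrt(2550.25) = 50.5
Distance = 289.87/sqrt(2550.25) = 5.74

5.74
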